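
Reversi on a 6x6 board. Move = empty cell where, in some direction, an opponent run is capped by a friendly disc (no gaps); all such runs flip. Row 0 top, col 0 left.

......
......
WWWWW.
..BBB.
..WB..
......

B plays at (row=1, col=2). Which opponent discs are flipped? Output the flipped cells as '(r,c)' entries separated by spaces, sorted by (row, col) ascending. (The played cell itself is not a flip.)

Dir NW: first cell '.' (not opp) -> no flip
Dir N: first cell '.' (not opp) -> no flip
Dir NE: first cell '.' (not opp) -> no flip
Dir W: first cell '.' (not opp) -> no flip
Dir E: first cell '.' (not opp) -> no flip
Dir SW: opp run (2,1), next='.' -> no flip
Dir S: opp run (2,2) capped by B -> flip
Dir SE: opp run (2,3) capped by B -> flip

Answer: (2,2) (2,3)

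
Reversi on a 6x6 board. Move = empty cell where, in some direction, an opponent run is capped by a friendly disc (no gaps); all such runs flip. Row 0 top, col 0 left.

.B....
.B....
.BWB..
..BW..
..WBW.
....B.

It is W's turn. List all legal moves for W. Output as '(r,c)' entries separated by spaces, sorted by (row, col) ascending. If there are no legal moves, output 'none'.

(0,0): flips 1 -> legal
(0,2): no bracket -> illegal
(1,0): no bracket -> illegal
(1,2): no bracket -> illegal
(1,3): flips 1 -> legal
(1,4): no bracket -> illegal
(2,0): flips 1 -> legal
(2,4): flips 1 -> legal
(3,0): no bracket -> illegal
(3,1): flips 1 -> legal
(3,4): no bracket -> illegal
(4,1): no bracket -> illegal
(4,5): no bracket -> illegal
(5,2): no bracket -> illegal
(5,3): flips 1 -> legal
(5,5): no bracket -> illegal

Answer: (0,0) (1,3) (2,0) (2,4) (3,1) (5,3)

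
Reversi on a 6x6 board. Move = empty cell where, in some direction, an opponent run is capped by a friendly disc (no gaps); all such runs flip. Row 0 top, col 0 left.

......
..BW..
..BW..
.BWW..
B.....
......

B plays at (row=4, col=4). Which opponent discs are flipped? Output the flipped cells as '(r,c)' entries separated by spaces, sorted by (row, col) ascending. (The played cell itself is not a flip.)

Answer: (3,3)

Derivation:
Dir NW: opp run (3,3) capped by B -> flip
Dir N: first cell '.' (not opp) -> no flip
Dir NE: first cell '.' (not opp) -> no flip
Dir W: first cell '.' (not opp) -> no flip
Dir E: first cell '.' (not opp) -> no flip
Dir SW: first cell '.' (not opp) -> no flip
Dir S: first cell '.' (not opp) -> no flip
Dir SE: first cell '.' (not opp) -> no flip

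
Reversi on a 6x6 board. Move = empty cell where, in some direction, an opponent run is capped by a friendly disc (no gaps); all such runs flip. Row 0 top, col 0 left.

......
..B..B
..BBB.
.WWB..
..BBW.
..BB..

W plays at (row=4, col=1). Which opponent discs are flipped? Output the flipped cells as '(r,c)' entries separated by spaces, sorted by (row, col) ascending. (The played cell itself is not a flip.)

Answer: (4,2) (4,3)

Derivation:
Dir NW: first cell '.' (not opp) -> no flip
Dir N: first cell 'W' (not opp) -> no flip
Dir NE: first cell 'W' (not opp) -> no flip
Dir W: first cell '.' (not opp) -> no flip
Dir E: opp run (4,2) (4,3) capped by W -> flip
Dir SW: first cell '.' (not opp) -> no flip
Dir S: first cell '.' (not opp) -> no flip
Dir SE: opp run (5,2), next=edge -> no flip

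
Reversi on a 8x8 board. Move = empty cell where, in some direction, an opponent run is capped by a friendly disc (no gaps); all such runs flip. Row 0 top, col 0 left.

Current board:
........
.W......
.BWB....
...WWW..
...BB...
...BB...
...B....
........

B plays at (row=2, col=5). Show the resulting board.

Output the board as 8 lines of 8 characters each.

Answer: ........
.W......
.BWB.B..
...WBW..
...BB...
...BB...
...B....
........

Derivation:
Place B at (2,5); scan 8 dirs for brackets.
Dir NW: first cell '.' (not opp) -> no flip
Dir N: first cell '.' (not opp) -> no flip
Dir NE: first cell '.' (not opp) -> no flip
Dir W: first cell '.' (not opp) -> no flip
Dir E: first cell '.' (not opp) -> no flip
Dir SW: opp run (3,4) capped by B -> flip
Dir S: opp run (3,5), next='.' -> no flip
Dir SE: first cell '.' (not opp) -> no flip
All flips: (3,4)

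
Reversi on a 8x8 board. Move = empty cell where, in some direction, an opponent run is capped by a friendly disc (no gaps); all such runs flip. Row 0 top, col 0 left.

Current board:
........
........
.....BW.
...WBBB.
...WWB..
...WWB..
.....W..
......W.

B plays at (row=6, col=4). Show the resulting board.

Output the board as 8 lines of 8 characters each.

Place B at (6,4); scan 8 dirs for brackets.
Dir NW: opp run (5,3), next='.' -> no flip
Dir N: opp run (5,4) (4,4) capped by B -> flip
Dir NE: first cell 'B' (not opp) -> no flip
Dir W: first cell '.' (not opp) -> no flip
Dir E: opp run (6,5), next='.' -> no flip
Dir SW: first cell '.' (not opp) -> no flip
Dir S: first cell '.' (not opp) -> no flip
Dir SE: first cell '.' (not opp) -> no flip
All flips: (4,4) (5,4)

Answer: ........
........
.....BW.
...WBBB.
...WBB..
...WBB..
....BW..
......W.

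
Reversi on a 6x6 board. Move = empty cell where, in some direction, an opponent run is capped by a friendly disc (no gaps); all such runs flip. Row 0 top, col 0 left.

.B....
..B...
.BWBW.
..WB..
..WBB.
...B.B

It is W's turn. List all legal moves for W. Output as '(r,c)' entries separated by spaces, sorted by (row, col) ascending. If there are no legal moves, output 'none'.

Answer: (0,2) (1,0) (1,4) (2,0) (3,4) (4,5) (5,4)

Derivation:
(0,0): no bracket -> illegal
(0,2): flips 1 -> legal
(0,3): no bracket -> illegal
(1,0): flips 1 -> legal
(1,1): no bracket -> illegal
(1,3): no bracket -> illegal
(1,4): flips 1 -> legal
(2,0): flips 1 -> legal
(3,0): no bracket -> illegal
(3,1): no bracket -> illegal
(3,4): flips 1 -> legal
(3,5): no bracket -> illegal
(4,5): flips 2 -> legal
(5,2): no bracket -> illegal
(5,4): flips 1 -> legal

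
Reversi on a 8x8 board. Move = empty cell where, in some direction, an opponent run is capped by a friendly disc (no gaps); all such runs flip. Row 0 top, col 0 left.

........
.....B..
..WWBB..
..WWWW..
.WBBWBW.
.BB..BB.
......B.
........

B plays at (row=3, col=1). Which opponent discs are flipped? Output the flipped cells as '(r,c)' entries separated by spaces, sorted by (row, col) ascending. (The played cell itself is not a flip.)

Dir NW: first cell '.' (not opp) -> no flip
Dir N: first cell '.' (not opp) -> no flip
Dir NE: opp run (2,2), next='.' -> no flip
Dir W: first cell '.' (not opp) -> no flip
Dir E: opp run (3,2) (3,3) (3,4) (3,5), next='.' -> no flip
Dir SW: first cell '.' (not opp) -> no flip
Dir S: opp run (4,1) capped by B -> flip
Dir SE: first cell 'B' (not opp) -> no flip

Answer: (4,1)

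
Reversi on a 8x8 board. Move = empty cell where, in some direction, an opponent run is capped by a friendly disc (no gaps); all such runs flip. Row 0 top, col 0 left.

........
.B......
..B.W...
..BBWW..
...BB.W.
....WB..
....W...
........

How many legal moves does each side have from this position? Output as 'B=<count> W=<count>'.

Answer: B=10 W=6

Derivation:
-- B to move --
(1,3): no bracket -> illegal
(1,4): flips 2 -> legal
(1,5): flips 1 -> legal
(2,3): no bracket -> illegal
(2,5): flips 1 -> legal
(2,6): flips 1 -> legal
(3,6): flips 2 -> legal
(3,7): flips 1 -> legal
(4,5): no bracket -> illegal
(4,7): no bracket -> illegal
(5,3): flips 1 -> legal
(5,6): no bracket -> illegal
(5,7): no bracket -> illegal
(6,3): no bracket -> illegal
(6,5): flips 1 -> legal
(7,3): flips 1 -> legal
(7,4): flips 2 -> legal
(7,5): no bracket -> illegal
B mobility = 10
-- W to move --
(0,0): no bracket -> illegal
(0,1): no bracket -> illegal
(0,2): no bracket -> illegal
(1,0): no bracket -> illegal
(1,2): no bracket -> illegal
(1,3): no bracket -> illegal
(2,0): no bracket -> illegal
(2,1): flips 2 -> legal
(2,3): no bracket -> illegal
(3,1): flips 2 -> legal
(4,1): no bracket -> illegal
(4,2): flips 1 -> legal
(4,5): no bracket -> illegal
(5,2): flips 1 -> legal
(5,3): flips 1 -> legal
(5,6): flips 1 -> legal
(6,5): no bracket -> illegal
(6,6): no bracket -> illegal
W mobility = 6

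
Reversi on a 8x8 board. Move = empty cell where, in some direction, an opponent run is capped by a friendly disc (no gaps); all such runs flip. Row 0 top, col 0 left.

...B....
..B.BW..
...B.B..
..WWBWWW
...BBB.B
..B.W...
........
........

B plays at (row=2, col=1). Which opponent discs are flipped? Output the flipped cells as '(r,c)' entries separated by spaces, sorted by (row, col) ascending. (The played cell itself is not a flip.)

Dir NW: first cell '.' (not opp) -> no flip
Dir N: first cell '.' (not opp) -> no flip
Dir NE: first cell 'B' (not opp) -> no flip
Dir W: first cell '.' (not opp) -> no flip
Dir E: first cell '.' (not opp) -> no flip
Dir SW: first cell '.' (not opp) -> no flip
Dir S: first cell '.' (not opp) -> no flip
Dir SE: opp run (3,2) capped by B -> flip

Answer: (3,2)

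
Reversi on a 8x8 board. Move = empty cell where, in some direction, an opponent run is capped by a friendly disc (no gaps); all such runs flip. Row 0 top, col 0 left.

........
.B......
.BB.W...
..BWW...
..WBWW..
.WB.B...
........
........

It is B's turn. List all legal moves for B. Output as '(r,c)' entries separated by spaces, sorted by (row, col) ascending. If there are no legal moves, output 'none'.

(1,3): no bracket -> illegal
(1,4): flips 3 -> legal
(1,5): no bracket -> illegal
(2,3): flips 1 -> legal
(2,5): flips 1 -> legal
(3,1): no bracket -> illegal
(3,5): flips 2 -> legal
(3,6): flips 1 -> legal
(4,0): no bracket -> illegal
(4,1): flips 1 -> legal
(4,6): flips 2 -> legal
(5,0): flips 1 -> legal
(5,3): no bracket -> illegal
(5,5): flips 2 -> legal
(5,6): no bracket -> illegal
(6,0): no bracket -> illegal
(6,1): no bracket -> illegal
(6,2): no bracket -> illegal

Answer: (1,4) (2,3) (2,5) (3,5) (3,6) (4,1) (4,6) (5,0) (5,5)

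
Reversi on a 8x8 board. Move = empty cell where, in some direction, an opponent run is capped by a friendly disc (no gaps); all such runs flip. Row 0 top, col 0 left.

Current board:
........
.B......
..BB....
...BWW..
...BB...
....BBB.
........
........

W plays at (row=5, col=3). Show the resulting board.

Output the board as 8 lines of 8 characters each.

Answer: ........
.B......
..BB....
...BWW..
...BW...
...WBBB.
........
........

Derivation:
Place W at (5,3); scan 8 dirs for brackets.
Dir NW: first cell '.' (not opp) -> no flip
Dir N: opp run (4,3) (3,3) (2,3), next='.' -> no flip
Dir NE: opp run (4,4) capped by W -> flip
Dir W: first cell '.' (not opp) -> no flip
Dir E: opp run (5,4) (5,5) (5,6), next='.' -> no flip
Dir SW: first cell '.' (not opp) -> no flip
Dir S: first cell '.' (not opp) -> no flip
Dir SE: first cell '.' (not opp) -> no flip
All flips: (4,4)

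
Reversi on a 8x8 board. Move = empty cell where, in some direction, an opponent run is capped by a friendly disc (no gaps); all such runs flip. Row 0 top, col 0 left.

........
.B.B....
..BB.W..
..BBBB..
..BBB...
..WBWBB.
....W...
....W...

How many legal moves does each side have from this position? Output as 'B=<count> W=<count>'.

Answer: B=8 W=7

Derivation:
-- B to move --
(1,4): no bracket -> illegal
(1,5): flips 1 -> legal
(1,6): flips 1 -> legal
(2,4): no bracket -> illegal
(2,6): no bracket -> illegal
(3,6): no bracket -> illegal
(4,1): no bracket -> illegal
(4,5): no bracket -> illegal
(5,1): flips 1 -> legal
(6,1): flips 1 -> legal
(6,2): flips 1 -> legal
(6,3): no bracket -> illegal
(6,5): flips 1 -> legal
(7,3): flips 1 -> legal
(7,5): flips 1 -> legal
B mobility = 8
-- W to move --
(0,0): no bracket -> illegal
(0,1): no bracket -> illegal
(0,2): no bracket -> illegal
(0,3): no bracket -> illegal
(0,4): no bracket -> illegal
(1,0): no bracket -> illegal
(1,2): flips 3 -> legal
(1,4): no bracket -> illegal
(2,0): no bracket -> illegal
(2,1): flips 2 -> legal
(2,4): flips 2 -> legal
(2,6): no bracket -> illegal
(3,1): flips 2 -> legal
(3,6): no bracket -> illegal
(4,1): no bracket -> illegal
(4,5): flips 1 -> legal
(4,6): flips 1 -> legal
(4,7): no bracket -> illegal
(5,1): no bracket -> illegal
(5,7): flips 2 -> legal
(6,2): no bracket -> illegal
(6,3): no bracket -> illegal
(6,5): no bracket -> illegal
(6,6): no bracket -> illegal
(6,7): no bracket -> illegal
W mobility = 7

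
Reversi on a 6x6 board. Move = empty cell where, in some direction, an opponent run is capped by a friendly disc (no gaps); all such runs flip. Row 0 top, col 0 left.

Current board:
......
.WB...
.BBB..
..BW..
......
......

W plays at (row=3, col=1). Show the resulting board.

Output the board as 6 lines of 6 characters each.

Place W at (3,1); scan 8 dirs for brackets.
Dir NW: first cell '.' (not opp) -> no flip
Dir N: opp run (2,1) capped by W -> flip
Dir NE: opp run (2,2), next='.' -> no flip
Dir W: first cell '.' (not opp) -> no flip
Dir E: opp run (3,2) capped by W -> flip
Dir SW: first cell '.' (not opp) -> no flip
Dir S: first cell '.' (not opp) -> no flip
Dir SE: first cell '.' (not opp) -> no flip
All flips: (2,1) (3,2)

Answer: ......
.WB...
.WBB..
.WWW..
......
......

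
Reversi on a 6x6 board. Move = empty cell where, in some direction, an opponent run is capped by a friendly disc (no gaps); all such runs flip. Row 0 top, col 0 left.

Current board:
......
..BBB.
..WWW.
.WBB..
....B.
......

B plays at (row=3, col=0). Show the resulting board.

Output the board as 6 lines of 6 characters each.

Place B at (3,0); scan 8 dirs for brackets.
Dir NW: edge -> no flip
Dir N: first cell '.' (not opp) -> no flip
Dir NE: first cell '.' (not opp) -> no flip
Dir W: edge -> no flip
Dir E: opp run (3,1) capped by B -> flip
Dir SW: edge -> no flip
Dir S: first cell '.' (not opp) -> no flip
Dir SE: first cell '.' (not opp) -> no flip
All flips: (3,1)

Answer: ......
..BBB.
..WWW.
BBBB..
....B.
......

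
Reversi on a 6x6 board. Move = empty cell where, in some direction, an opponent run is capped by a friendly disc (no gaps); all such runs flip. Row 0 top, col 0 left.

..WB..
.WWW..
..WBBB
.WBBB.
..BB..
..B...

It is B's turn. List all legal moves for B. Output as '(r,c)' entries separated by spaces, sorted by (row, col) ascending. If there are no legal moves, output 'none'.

Answer: (0,0) (0,1) (2,0) (2,1) (3,0)

Derivation:
(0,0): flips 2 -> legal
(0,1): flips 2 -> legal
(0,4): no bracket -> illegal
(1,0): no bracket -> illegal
(1,4): no bracket -> illegal
(2,0): flips 1 -> legal
(2,1): flips 2 -> legal
(3,0): flips 1 -> legal
(4,0): no bracket -> illegal
(4,1): no bracket -> illegal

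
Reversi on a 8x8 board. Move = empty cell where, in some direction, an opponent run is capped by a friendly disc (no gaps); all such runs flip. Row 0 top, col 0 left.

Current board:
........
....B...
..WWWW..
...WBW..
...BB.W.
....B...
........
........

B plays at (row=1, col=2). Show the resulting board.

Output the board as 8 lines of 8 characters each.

Answer: ........
..B.B...
..WBWW..
...WBW..
...BB.W.
....B...
........
........

Derivation:
Place B at (1,2); scan 8 dirs for brackets.
Dir NW: first cell '.' (not opp) -> no flip
Dir N: first cell '.' (not opp) -> no flip
Dir NE: first cell '.' (not opp) -> no flip
Dir W: first cell '.' (not opp) -> no flip
Dir E: first cell '.' (not opp) -> no flip
Dir SW: first cell '.' (not opp) -> no flip
Dir S: opp run (2,2), next='.' -> no flip
Dir SE: opp run (2,3) capped by B -> flip
All flips: (2,3)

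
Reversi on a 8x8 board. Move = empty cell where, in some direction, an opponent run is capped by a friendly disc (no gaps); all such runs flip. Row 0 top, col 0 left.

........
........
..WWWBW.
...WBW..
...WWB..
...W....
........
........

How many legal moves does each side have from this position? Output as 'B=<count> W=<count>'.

-- B to move --
(1,1): no bracket -> illegal
(1,2): flips 1 -> legal
(1,3): no bracket -> illegal
(1,4): flips 1 -> legal
(1,5): no bracket -> illegal
(1,6): no bracket -> illegal
(1,7): no bracket -> illegal
(2,1): flips 3 -> legal
(2,7): flips 1 -> legal
(3,1): no bracket -> illegal
(3,2): flips 1 -> legal
(3,6): flips 1 -> legal
(3,7): no bracket -> illegal
(4,2): flips 2 -> legal
(4,6): no bracket -> illegal
(5,2): flips 1 -> legal
(5,4): flips 1 -> legal
(5,5): no bracket -> illegal
(6,2): no bracket -> illegal
(6,3): no bracket -> illegal
(6,4): no bracket -> illegal
B mobility = 9
-- W to move --
(1,4): no bracket -> illegal
(1,5): flips 1 -> legal
(1,6): flips 2 -> legal
(3,6): no bracket -> illegal
(4,6): flips 1 -> legal
(5,4): no bracket -> illegal
(5,5): flips 1 -> legal
(5,6): flips 2 -> legal
W mobility = 5

Answer: B=9 W=5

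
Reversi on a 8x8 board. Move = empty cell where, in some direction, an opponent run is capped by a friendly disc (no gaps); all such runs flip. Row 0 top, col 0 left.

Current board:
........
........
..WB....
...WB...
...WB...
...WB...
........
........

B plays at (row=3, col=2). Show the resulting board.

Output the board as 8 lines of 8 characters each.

Answer: ........
........
..WB....
..BBB...
...BB...
...WB...
........
........

Derivation:
Place B at (3,2); scan 8 dirs for brackets.
Dir NW: first cell '.' (not opp) -> no flip
Dir N: opp run (2,2), next='.' -> no flip
Dir NE: first cell 'B' (not opp) -> no flip
Dir W: first cell '.' (not opp) -> no flip
Dir E: opp run (3,3) capped by B -> flip
Dir SW: first cell '.' (not opp) -> no flip
Dir S: first cell '.' (not opp) -> no flip
Dir SE: opp run (4,3) capped by B -> flip
All flips: (3,3) (4,3)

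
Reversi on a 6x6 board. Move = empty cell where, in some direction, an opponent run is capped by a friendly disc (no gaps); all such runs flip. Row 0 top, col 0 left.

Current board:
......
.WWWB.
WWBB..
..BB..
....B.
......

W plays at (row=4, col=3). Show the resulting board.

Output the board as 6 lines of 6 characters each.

Answer: ......
.WWWB.
WWBW..
..WW..
...WB.
......

Derivation:
Place W at (4,3); scan 8 dirs for brackets.
Dir NW: opp run (3,2) capped by W -> flip
Dir N: opp run (3,3) (2,3) capped by W -> flip
Dir NE: first cell '.' (not opp) -> no flip
Dir W: first cell '.' (not opp) -> no flip
Dir E: opp run (4,4), next='.' -> no flip
Dir SW: first cell '.' (not opp) -> no flip
Dir S: first cell '.' (not opp) -> no flip
Dir SE: first cell '.' (not opp) -> no flip
All flips: (2,3) (3,2) (3,3)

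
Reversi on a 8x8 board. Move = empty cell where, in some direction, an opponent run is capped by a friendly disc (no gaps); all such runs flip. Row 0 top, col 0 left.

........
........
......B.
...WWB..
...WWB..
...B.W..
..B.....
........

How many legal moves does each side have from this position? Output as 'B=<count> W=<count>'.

Answer: B=4 W=7

Derivation:
-- B to move --
(2,2): no bracket -> illegal
(2,3): flips 3 -> legal
(2,4): no bracket -> illegal
(2,5): no bracket -> illegal
(3,2): flips 2 -> legal
(4,2): flips 2 -> legal
(4,6): no bracket -> illegal
(5,2): no bracket -> illegal
(5,4): no bracket -> illegal
(5,6): no bracket -> illegal
(6,4): no bracket -> illegal
(6,5): flips 1 -> legal
(6,6): no bracket -> illegal
B mobility = 4
-- W to move --
(1,5): no bracket -> illegal
(1,6): no bracket -> illegal
(1,7): flips 2 -> legal
(2,4): no bracket -> illegal
(2,5): flips 2 -> legal
(2,7): no bracket -> illegal
(3,6): flips 1 -> legal
(3,7): no bracket -> illegal
(4,2): no bracket -> illegal
(4,6): flips 1 -> legal
(5,1): no bracket -> illegal
(5,2): no bracket -> illegal
(5,4): no bracket -> illegal
(5,6): flips 1 -> legal
(6,1): no bracket -> illegal
(6,3): flips 1 -> legal
(6,4): no bracket -> illegal
(7,1): flips 2 -> legal
(7,2): no bracket -> illegal
(7,3): no bracket -> illegal
W mobility = 7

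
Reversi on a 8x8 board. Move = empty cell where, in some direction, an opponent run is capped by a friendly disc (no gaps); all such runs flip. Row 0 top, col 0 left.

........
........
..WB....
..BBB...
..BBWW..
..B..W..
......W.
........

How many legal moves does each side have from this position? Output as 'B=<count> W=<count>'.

Answer: B=7 W=4

Derivation:
-- B to move --
(1,1): flips 1 -> legal
(1,2): flips 1 -> legal
(1,3): no bracket -> illegal
(2,1): flips 1 -> legal
(3,1): no bracket -> illegal
(3,5): no bracket -> illegal
(3,6): no bracket -> illegal
(4,6): flips 2 -> legal
(5,3): no bracket -> illegal
(5,4): flips 1 -> legal
(5,6): flips 1 -> legal
(5,7): no bracket -> illegal
(6,4): no bracket -> illegal
(6,5): no bracket -> illegal
(6,7): no bracket -> illegal
(7,5): no bracket -> illegal
(7,6): no bracket -> illegal
(7,7): flips 3 -> legal
B mobility = 7
-- W to move --
(1,2): flips 2 -> legal
(1,3): no bracket -> illegal
(1,4): no bracket -> illegal
(2,1): no bracket -> illegal
(2,4): flips 2 -> legal
(2,5): no bracket -> illegal
(3,1): no bracket -> illegal
(3,5): no bracket -> illegal
(4,1): flips 2 -> legal
(5,1): no bracket -> illegal
(5,3): no bracket -> illegal
(5,4): no bracket -> illegal
(6,1): no bracket -> illegal
(6,2): flips 3 -> legal
(6,3): no bracket -> illegal
W mobility = 4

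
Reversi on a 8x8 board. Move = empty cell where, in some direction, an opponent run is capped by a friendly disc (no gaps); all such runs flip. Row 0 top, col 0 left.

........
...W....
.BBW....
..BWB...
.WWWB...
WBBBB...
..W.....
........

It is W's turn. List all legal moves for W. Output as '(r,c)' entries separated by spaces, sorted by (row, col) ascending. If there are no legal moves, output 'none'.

Answer: (1,0) (1,1) (1,2) (2,0) (2,5) (3,1) (3,5) (4,0) (4,5) (5,5) (6,0) (6,1) (6,3) (6,4) (6,5)

Derivation:
(1,0): flips 2 -> legal
(1,1): flips 1 -> legal
(1,2): flips 2 -> legal
(2,0): flips 2 -> legal
(2,4): no bracket -> illegal
(2,5): flips 1 -> legal
(3,0): no bracket -> illegal
(3,1): flips 2 -> legal
(3,5): flips 3 -> legal
(4,0): flips 1 -> legal
(4,5): flips 2 -> legal
(5,5): flips 5 -> legal
(6,0): flips 1 -> legal
(6,1): flips 2 -> legal
(6,3): flips 2 -> legal
(6,4): flips 1 -> legal
(6,5): flips 1 -> legal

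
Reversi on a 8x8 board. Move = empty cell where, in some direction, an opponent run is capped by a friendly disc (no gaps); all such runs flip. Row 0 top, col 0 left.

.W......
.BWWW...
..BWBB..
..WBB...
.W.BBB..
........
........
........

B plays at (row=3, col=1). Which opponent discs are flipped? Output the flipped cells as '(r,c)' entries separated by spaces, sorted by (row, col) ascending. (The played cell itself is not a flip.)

Answer: (3,2)

Derivation:
Dir NW: first cell '.' (not opp) -> no flip
Dir N: first cell '.' (not opp) -> no flip
Dir NE: first cell 'B' (not opp) -> no flip
Dir W: first cell '.' (not opp) -> no flip
Dir E: opp run (3,2) capped by B -> flip
Dir SW: first cell '.' (not opp) -> no flip
Dir S: opp run (4,1), next='.' -> no flip
Dir SE: first cell '.' (not opp) -> no flip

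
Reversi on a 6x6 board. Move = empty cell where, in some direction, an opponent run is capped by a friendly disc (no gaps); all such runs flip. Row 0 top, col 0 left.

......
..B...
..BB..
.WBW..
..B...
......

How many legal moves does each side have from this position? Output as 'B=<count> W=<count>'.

Answer: B=7 W=4

Derivation:
-- B to move --
(2,0): flips 1 -> legal
(2,1): no bracket -> illegal
(2,4): flips 1 -> legal
(3,0): flips 1 -> legal
(3,4): flips 1 -> legal
(4,0): flips 1 -> legal
(4,1): no bracket -> illegal
(4,3): flips 1 -> legal
(4,4): flips 1 -> legal
B mobility = 7
-- W to move --
(0,1): no bracket -> illegal
(0,2): no bracket -> illegal
(0,3): no bracket -> illegal
(1,1): flips 1 -> legal
(1,3): flips 2 -> legal
(1,4): no bracket -> illegal
(2,1): no bracket -> illegal
(2,4): no bracket -> illegal
(3,4): no bracket -> illegal
(4,1): no bracket -> illegal
(4,3): no bracket -> illegal
(5,1): flips 1 -> legal
(5,2): no bracket -> illegal
(5,3): flips 1 -> legal
W mobility = 4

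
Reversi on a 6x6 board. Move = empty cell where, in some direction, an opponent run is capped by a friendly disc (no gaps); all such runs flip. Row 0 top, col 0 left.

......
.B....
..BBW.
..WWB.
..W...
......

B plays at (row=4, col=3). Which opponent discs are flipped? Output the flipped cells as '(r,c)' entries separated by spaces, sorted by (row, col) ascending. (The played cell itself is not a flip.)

Answer: (3,3)

Derivation:
Dir NW: opp run (3,2), next='.' -> no flip
Dir N: opp run (3,3) capped by B -> flip
Dir NE: first cell 'B' (not opp) -> no flip
Dir W: opp run (4,2), next='.' -> no flip
Dir E: first cell '.' (not opp) -> no flip
Dir SW: first cell '.' (not opp) -> no flip
Dir S: first cell '.' (not opp) -> no flip
Dir SE: first cell '.' (not opp) -> no flip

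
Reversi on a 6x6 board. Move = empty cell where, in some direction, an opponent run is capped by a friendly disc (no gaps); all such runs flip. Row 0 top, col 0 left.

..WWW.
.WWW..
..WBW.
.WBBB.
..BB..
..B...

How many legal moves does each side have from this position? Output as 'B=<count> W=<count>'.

-- B to move --
(0,0): flips 2 -> legal
(0,1): flips 1 -> legal
(0,5): no bracket -> illegal
(1,0): no bracket -> illegal
(1,4): flips 1 -> legal
(1,5): flips 1 -> legal
(2,0): flips 1 -> legal
(2,1): flips 1 -> legal
(2,5): flips 1 -> legal
(3,0): flips 1 -> legal
(3,5): no bracket -> illegal
(4,0): no bracket -> illegal
(4,1): no bracket -> illegal
B mobility = 8
-- W to move --
(1,4): no bracket -> illegal
(2,1): no bracket -> illegal
(2,5): no bracket -> illegal
(3,5): flips 3 -> legal
(4,1): no bracket -> illegal
(4,4): flips 2 -> legal
(4,5): flips 2 -> legal
(5,1): flips 2 -> legal
(5,3): flips 4 -> legal
(5,4): no bracket -> illegal
W mobility = 5

Answer: B=8 W=5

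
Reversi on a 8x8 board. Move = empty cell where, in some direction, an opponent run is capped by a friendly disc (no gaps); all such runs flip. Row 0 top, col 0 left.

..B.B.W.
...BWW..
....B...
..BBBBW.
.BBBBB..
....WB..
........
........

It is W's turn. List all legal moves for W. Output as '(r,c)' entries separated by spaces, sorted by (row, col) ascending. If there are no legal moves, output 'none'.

Answer: (1,2) (2,1) (3,1) (5,1) (5,6)

Derivation:
(0,1): no bracket -> illegal
(0,3): no bracket -> illegal
(0,5): no bracket -> illegal
(1,1): no bracket -> illegal
(1,2): flips 1 -> legal
(2,1): flips 2 -> legal
(2,2): no bracket -> illegal
(2,3): no bracket -> illegal
(2,5): no bracket -> illegal
(2,6): no bracket -> illegal
(3,0): no bracket -> illegal
(3,1): flips 4 -> legal
(4,0): no bracket -> illegal
(4,6): no bracket -> illegal
(5,0): no bracket -> illegal
(5,1): flips 3 -> legal
(5,2): no bracket -> illegal
(5,3): no bracket -> illegal
(5,6): flips 1 -> legal
(6,4): no bracket -> illegal
(6,5): no bracket -> illegal
(6,6): no bracket -> illegal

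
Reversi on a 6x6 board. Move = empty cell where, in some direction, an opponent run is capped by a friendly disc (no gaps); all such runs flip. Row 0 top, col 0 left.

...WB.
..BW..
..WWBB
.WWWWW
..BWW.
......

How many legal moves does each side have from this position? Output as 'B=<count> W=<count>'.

-- B to move --
(0,2): flips 2 -> legal
(1,1): no bracket -> illegal
(1,4): flips 1 -> legal
(2,0): flips 1 -> legal
(2,1): flips 2 -> legal
(3,0): no bracket -> illegal
(4,0): flips 3 -> legal
(4,1): no bracket -> illegal
(4,5): flips 5 -> legal
(5,2): flips 2 -> legal
(5,3): no bracket -> illegal
(5,4): flips 2 -> legal
(5,5): no bracket -> illegal
B mobility = 8
-- W to move --
(0,1): flips 1 -> legal
(0,2): flips 1 -> legal
(0,5): flips 1 -> legal
(1,1): flips 1 -> legal
(1,4): flips 1 -> legal
(1,5): flips 2 -> legal
(2,1): flips 1 -> legal
(4,1): flips 1 -> legal
(5,1): flips 1 -> legal
(5,2): flips 1 -> legal
(5,3): flips 1 -> legal
W mobility = 11

Answer: B=8 W=11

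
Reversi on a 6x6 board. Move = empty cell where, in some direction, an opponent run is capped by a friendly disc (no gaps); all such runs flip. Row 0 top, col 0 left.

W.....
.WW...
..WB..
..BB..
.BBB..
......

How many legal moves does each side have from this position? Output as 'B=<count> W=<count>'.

-- B to move --
(0,1): flips 1 -> legal
(0,2): flips 2 -> legal
(0,3): no bracket -> illegal
(1,0): no bracket -> illegal
(1,3): no bracket -> illegal
(2,0): no bracket -> illegal
(2,1): flips 1 -> legal
(3,1): no bracket -> illegal
B mobility = 3
-- W to move --
(1,3): no bracket -> illegal
(1,4): no bracket -> illegal
(2,1): no bracket -> illegal
(2,4): flips 1 -> legal
(3,0): no bracket -> illegal
(3,1): no bracket -> illegal
(3,4): flips 1 -> legal
(4,0): no bracket -> illegal
(4,4): flips 1 -> legal
(5,0): no bracket -> illegal
(5,1): no bracket -> illegal
(5,2): flips 2 -> legal
(5,3): no bracket -> illegal
(5,4): no bracket -> illegal
W mobility = 4

Answer: B=3 W=4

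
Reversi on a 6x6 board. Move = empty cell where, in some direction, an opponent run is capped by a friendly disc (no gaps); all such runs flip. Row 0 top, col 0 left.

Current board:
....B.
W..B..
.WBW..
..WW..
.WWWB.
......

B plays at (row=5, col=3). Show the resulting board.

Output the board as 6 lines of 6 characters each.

Answer: ....B.
W..B..
.WBB..
..WB..
.WWBB.
...B..

Derivation:
Place B at (5,3); scan 8 dirs for brackets.
Dir NW: opp run (4,2), next='.' -> no flip
Dir N: opp run (4,3) (3,3) (2,3) capped by B -> flip
Dir NE: first cell 'B' (not opp) -> no flip
Dir W: first cell '.' (not opp) -> no flip
Dir E: first cell '.' (not opp) -> no flip
Dir SW: edge -> no flip
Dir S: edge -> no flip
Dir SE: edge -> no flip
All flips: (2,3) (3,3) (4,3)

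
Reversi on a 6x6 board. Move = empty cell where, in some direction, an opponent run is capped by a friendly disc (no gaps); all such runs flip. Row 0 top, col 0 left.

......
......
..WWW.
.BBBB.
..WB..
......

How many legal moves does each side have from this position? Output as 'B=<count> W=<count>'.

Answer: B=9 W=6

Derivation:
-- B to move --
(1,1): flips 1 -> legal
(1,2): flips 2 -> legal
(1,3): flips 2 -> legal
(1,4): flips 2 -> legal
(1,5): flips 1 -> legal
(2,1): no bracket -> illegal
(2,5): no bracket -> illegal
(3,5): no bracket -> illegal
(4,1): flips 1 -> legal
(5,1): flips 1 -> legal
(5,2): flips 1 -> legal
(5,3): flips 1 -> legal
B mobility = 9
-- W to move --
(2,0): flips 1 -> legal
(2,1): no bracket -> illegal
(2,5): no bracket -> illegal
(3,0): no bracket -> illegal
(3,5): no bracket -> illegal
(4,0): flips 1 -> legal
(4,1): flips 1 -> legal
(4,4): flips 3 -> legal
(4,5): flips 1 -> legal
(5,2): no bracket -> illegal
(5,3): flips 2 -> legal
(5,4): no bracket -> illegal
W mobility = 6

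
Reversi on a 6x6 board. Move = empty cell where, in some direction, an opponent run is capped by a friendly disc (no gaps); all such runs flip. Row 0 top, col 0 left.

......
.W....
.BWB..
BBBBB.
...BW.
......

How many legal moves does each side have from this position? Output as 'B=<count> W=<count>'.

Answer: B=7 W=5

Derivation:
-- B to move --
(0,0): flips 2 -> legal
(0,1): flips 1 -> legal
(0,2): no bracket -> illegal
(1,0): no bracket -> illegal
(1,2): flips 1 -> legal
(1,3): flips 1 -> legal
(2,0): no bracket -> illegal
(3,5): no bracket -> illegal
(4,5): flips 1 -> legal
(5,3): no bracket -> illegal
(5,4): flips 1 -> legal
(5,5): flips 1 -> legal
B mobility = 7
-- W to move --
(1,0): no bracket -> illegal
(1,2): no bracket -> illegal
(1,3): no bracket -> illegal
(1,4): no bracket -> illegal
(2,0): flips 1 -> legal
(2,4): flips 2 -> legal
(2,5): no bracket -> illegal
(3,5): no bracket -> illegal
(4,0): flips 1 -> legal
(4,1): flips 2 -> legal
(4,2): flips 2 -> legal
(4,5): no bracket -> illegal
(5,2): no bracket -> illegal
(5,3): no bracket -> illegal
(5,4): no bracket -> illegal
W mobility = 5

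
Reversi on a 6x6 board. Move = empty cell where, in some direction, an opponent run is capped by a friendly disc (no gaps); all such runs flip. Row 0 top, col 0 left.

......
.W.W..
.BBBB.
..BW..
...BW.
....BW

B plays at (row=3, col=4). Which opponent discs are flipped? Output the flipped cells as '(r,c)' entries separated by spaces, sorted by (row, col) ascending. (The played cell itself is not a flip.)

Dir NW: first cell 'B' (not opp) -> no flip
Dir N: first cell 'B' (not opp) -> no flip
Dir NE: first cell '.' (not opp) -> no flip
Dir W: opp run (3,3) capped by B -> flip
Dir E: first cell '.' (not opp) -> no flip
Dir SW: first cell 'B' (not opp) -> no flip
Dir S: opp run (4,4) capped by B -> flip
Dir SE: first cell '.' (not opp) -> no flip

Answer: (3,3) (4,4)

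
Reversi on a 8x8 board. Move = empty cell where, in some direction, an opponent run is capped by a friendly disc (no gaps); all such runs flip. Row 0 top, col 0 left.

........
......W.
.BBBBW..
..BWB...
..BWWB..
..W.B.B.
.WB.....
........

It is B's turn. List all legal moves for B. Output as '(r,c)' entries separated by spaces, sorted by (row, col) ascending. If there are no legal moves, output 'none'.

Answer: (0,7) (2,6) (5,3) (5,5) (6,0) (7,0)

Derivation:
(0,5): no bracket -> illegal
(0,6): no bracket -> illegal
(0,7): flips 2 -> legal
(1,4): no bracket -> illegal
(1,5): no bracket -> illegal
(1,7): no bracket -> illegal
(2,6): flips 1 -> legal
(2,7): no bracket -> illegal
(3,5): no bracket -> illegal
(3,6): no bracket -> illegal
(4,1): no bracket -> illegal
(5,0): no bracket -> illegal
(5,1): no bracket -> illegal
(5,3): flips 2 -> legal
(5,5): flips 2 -> legal
(6,0): flips 1 -> legal
(6,3): no bracket -> illegal
(7,0): flips 3 -> legal
(7,1): no bracket -> illegal
(7,2): no bracket -> illegal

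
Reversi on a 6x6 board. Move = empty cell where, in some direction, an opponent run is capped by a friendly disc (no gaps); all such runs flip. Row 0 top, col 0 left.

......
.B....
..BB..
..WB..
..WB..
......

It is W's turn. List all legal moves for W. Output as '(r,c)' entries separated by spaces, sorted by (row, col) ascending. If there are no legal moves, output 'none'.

(0,0): no bracket -> illegal
(0,1): no bracket -> illegal
(0,2): no bracket -> illegal
(1,0): no bracket -> illegal
(1,2): flips 1 -> legal
(1,3): no bracket -> illegal
(1,4): flips 1 -> legal
(2,0): no bracket -> illegal
(2,1): no bracket -> illegal
(2,4): flips 1 -> legal
(3,1): no bracket -> illegal
(3,4): flips 1 -> legal
(4,4): flips 1 -> legal
(5,2): no bracket -> illegal
(5,3): no bracket -> illegal
(5,4): flips 1 -> legal

Answer: (1,2) (1,4) (2,4) (3,4) (4,4) (5,4)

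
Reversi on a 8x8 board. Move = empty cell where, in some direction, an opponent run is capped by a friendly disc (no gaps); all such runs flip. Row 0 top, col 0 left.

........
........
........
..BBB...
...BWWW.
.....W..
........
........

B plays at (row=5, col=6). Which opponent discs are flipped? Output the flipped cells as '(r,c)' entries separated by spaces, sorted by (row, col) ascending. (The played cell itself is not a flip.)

Dir NW: opp run (4,5) capped by B -> flip
Dir N: opp run (4,6), next='.' -> no flip
Dir NE: first cell '.' (not opp) -> no flip
Dir W: opp run (5,5), next='.' -> no flip
Dir E: first cell '.' (not opp) -> no flip
Dir SW: first cell '.' (not opp) -> no flip
Dir S: first cell '.' (not opp) -> no flip
Dir SE: first cell '.' (not opp) -> no flip

Answer: (4,5)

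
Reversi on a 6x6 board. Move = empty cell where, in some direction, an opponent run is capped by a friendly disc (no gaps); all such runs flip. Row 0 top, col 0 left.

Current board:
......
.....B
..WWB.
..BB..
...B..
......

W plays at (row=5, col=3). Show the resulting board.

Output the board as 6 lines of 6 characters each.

Answer: ......
.....B
..WWB.
..BW..
...W..
...W..

Derivation:
Place W at (5,3); scan 8 dirs for brackets.
Dir NW: first cell '.' (not opp) -> no flip
Dir N: opp run (4,3) (3,3) capped by W -> flip
Dir NE: first cell '.' (not opp) -> no flip
Dir W: first cell '.' (not opp) -> no flip
Dir E: first cell '.' (not opp) -> no flip
Dir SW: edge -> no flip
Dir S: edge -> no flip
Dir SE: edge -> no flip
All flips: (3,3) (4,3)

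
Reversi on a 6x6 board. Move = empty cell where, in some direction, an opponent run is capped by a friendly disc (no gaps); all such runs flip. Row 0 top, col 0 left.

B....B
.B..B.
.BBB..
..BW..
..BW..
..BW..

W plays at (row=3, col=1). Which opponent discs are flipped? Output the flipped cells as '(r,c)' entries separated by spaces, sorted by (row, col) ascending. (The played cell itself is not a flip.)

Answer: (3,2) (4,2)

Derivation:
Dir NW: first cell '.' (not opp) -> no flip
Dir N: opp run (2,1) (1,1), next='.' -> no flip
Dir NE: opp run (2,2), next='.' -> no flip
Dir W: first cell '.' (not opp) -> no flip
Dir E: opp run (3,2) capped by W -> flip
Dir SW: first cell '.' (not opp) -> no flip
Dir S: first cell '.' (not opp) -> no flip
Dir SE: opp run (4,2) capped by W -> flip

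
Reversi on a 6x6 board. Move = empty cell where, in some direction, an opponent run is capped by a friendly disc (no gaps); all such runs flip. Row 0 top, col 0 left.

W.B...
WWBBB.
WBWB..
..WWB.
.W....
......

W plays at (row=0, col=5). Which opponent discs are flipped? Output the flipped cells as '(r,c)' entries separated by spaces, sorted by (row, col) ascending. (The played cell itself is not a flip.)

Dir NW: edge -> no flip
Dir N: edge -> no flip
Dir NE: edge -> no flip
Dir W: first cell '.' (not opp) -> no flip
Dir E: edge -> no flip
Dir SW: opp run (1,4) (2,3) capped by W -> flip
Dir S: first cell '.' (not opp) -> no flip
Dir SE: edge -> no flip

Answer: (1,4) (2,3)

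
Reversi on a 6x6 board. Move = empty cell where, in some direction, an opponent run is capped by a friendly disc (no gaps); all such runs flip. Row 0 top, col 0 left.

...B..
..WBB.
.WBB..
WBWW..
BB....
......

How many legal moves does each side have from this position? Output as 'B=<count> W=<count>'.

Answer: B=8 W=8

Derivation:
-- B to move --
(0,1): flips 1 -> legal
(0,2): flips 1 -> legal
(1,0): no bracket -> illegal
(1,1): flips 2 -> legal
(2,0): flips 2 -> legal
(2,4): no bracket -> illegal
(3,4): flips 2 -> legal
(4,2): flips 1 -> legal
(4,3): flips 1 -> legal
(4,4): flips 1 -> legal
B mobility = 8
-- W to move --
(0,2): no bracket -> illegal
(0,4): no bracket -> illegal
(0,5): flips 2 -> legal
(1,1): flips 1 -> legal
(1,5): flips 2 -> legal
(2,0): no bracket -> illegal
(2,4): flips 2 -> legal
(2,5): no bracket -> illegal
(3,4): flips 1 -> legal
(4,2): no bracket -> illegal
(5,0): flips 2 -> legal
(5,1): flips 2 -> legal
(5,2): flips 1 -> legal
W mobility = 8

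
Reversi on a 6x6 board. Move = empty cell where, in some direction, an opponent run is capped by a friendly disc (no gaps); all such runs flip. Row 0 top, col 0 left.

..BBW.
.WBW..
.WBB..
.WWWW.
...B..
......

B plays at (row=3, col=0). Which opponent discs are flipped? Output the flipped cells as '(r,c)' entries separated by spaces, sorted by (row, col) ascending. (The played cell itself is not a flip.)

Answer: (2,1)

Derivation:
Dir NW: edge -> no flip
Dir N: first cell '.' (not opp) -> no flip
Dir NE: opp run (2,1) capped by B -> flip
Dir W: edge -> no flip
Dir E: opp run (3,1) (3,2) (3,3) (3,4), next='.' -> no flip
Dir SW: edge -> no flip
Dir S: first cell '.' (not opp) -> no flip
Dir SE: first cell '.' (not opp) -> no flip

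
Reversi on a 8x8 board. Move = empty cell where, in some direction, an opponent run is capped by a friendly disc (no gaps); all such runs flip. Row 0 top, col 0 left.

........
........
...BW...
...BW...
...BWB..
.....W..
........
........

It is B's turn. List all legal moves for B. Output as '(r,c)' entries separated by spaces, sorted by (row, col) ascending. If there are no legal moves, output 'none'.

(1,3): no bracket -> illegal
(1,4): no bracket -> illegal
(1,5): flips 1 -> legal
(2,5): flips 2 -> legal
(3,5): flips 1 -> legal
(4,6): no bracket -> illegal
(5,3): no bracket -> illegal
(5,4): no bracket -> illegal
(5,6): no bracket -> illegal
(6,4): no bracket -> illegal
(6,5): flips 1 -> legal
(6,6): flips 2 -> legal

Answer: (1,5) (2,5) (3,5) (6,5) (6,6)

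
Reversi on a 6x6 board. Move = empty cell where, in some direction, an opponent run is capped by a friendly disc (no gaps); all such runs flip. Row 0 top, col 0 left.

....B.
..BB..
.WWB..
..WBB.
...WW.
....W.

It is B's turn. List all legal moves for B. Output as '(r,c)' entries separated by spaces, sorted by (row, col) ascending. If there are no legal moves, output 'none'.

Answer: (1,1) (2,0) (3,0) (3,1) (4,1) (4,2) (5,2) (5,3) (5,5)

Derivation:
(1,0): no bracket -> illegal
(1,1): flips 1 -> legal
(2,0): flips 2 -> legal
(3,0): flips 1 -> legal
(3,1): flips 2 -> legal
(3,5): no bracket -> illegal
(4,1): flips 1 -> legal
(4,2): flips 2 -> legal
(4,5): no bracket -> illegal
(5,2): flips 1 -> legal
(5,3): flips 1 -> legal
(5,5): flips 1 -> legal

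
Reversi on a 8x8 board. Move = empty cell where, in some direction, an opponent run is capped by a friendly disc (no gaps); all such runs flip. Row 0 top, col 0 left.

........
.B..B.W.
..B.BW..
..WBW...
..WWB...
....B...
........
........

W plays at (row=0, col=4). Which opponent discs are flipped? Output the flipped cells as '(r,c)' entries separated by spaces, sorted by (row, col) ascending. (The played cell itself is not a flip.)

Answer: (1,4) (2,4)

Derivation:
Dir NW: edge -> no flip
Dir N: edge -> no flip
Dir NE: edge -> no flip
Dir W: first cell '.' (not opp) -> no flip
Dir E: first cell '.' (not opp) -> no flip
Dir SW: first cell '.' (not opp) -> no flip
Dir S: opp run (1,4) (2,4) capped by W -> flip
Dir SE: first cell '.' (not opp) -> no flip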